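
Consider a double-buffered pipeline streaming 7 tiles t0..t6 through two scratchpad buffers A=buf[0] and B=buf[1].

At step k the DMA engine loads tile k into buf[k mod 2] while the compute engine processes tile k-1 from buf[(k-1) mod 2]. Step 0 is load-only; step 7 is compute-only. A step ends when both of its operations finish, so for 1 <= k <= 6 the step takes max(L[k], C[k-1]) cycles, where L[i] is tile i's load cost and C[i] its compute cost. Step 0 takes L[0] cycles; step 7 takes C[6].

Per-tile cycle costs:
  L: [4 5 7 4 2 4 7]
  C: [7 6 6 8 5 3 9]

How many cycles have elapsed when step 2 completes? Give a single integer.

step 0: L[0]=4 → dur=4, Σ=4 | A=load:t0 B=idle [load-only]
step 1: L[1]=5 C[0]=7 → dur=7, Σ=11 | A=compute:t0 B=load:t1 [compute-bound]
step 2: L[2]=7 C[1]=6 → dur=7, Σ=18 | A=load:t2 B=compute:t1 [load-bound]
step 3: L[3]=4 C[2]=6 → dur=6, Σ=24 | A=compute:t2 B=load:t3 [compute-bound]
step 4: L[4]=2 C[3]=8 → dur=8, Σ=32 | A=load:t4 B=compute:t3 [compute-bound]
step 5: L[5]=4 C[4]=5 → dur=5, Σ=37 | A=compute:t4 B=load:t5 [compute-bound]
step 6: L[6]=7 C[5]=3 → dur=7, Σ=44 | A=load:t6 B=compute:t5 [load-bound]
step 7: C[6]=9 → dur=9, Σ=53 | A=compute:t6 B=idle [compute-only]

end_cycle[2] = 18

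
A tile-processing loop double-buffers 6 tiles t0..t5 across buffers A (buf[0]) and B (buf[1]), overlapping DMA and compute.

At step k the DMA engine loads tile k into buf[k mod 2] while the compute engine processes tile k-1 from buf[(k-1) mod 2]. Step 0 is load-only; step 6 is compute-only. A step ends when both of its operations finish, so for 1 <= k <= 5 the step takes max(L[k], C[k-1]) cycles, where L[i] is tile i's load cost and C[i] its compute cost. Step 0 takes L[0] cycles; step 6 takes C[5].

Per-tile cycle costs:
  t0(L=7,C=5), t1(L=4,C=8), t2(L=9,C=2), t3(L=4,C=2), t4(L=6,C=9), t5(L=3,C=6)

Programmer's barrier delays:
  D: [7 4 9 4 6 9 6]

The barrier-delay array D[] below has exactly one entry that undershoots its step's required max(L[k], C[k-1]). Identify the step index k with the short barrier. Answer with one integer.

[0] required=L[0]=7=7 vs D=7 ok
[1] required=max(L[1]=4,C[0]=5)=5 vs D=4 SHORT
[2] required=max(L[2]=9,C[1]=8)=9 vs D=9 ok
[3] required=max(L[3]=4,C[2]=2)=4 vs D=4 ok
[4] required=max(L[4]=6,C[3]=2)=6 vs D=6 ok
[5] required=max(L[5]=3,C[4]=9)=9 vs D=9 ok
[6] required=C[5]=6=6 vs D=6 ok

hazard at step 1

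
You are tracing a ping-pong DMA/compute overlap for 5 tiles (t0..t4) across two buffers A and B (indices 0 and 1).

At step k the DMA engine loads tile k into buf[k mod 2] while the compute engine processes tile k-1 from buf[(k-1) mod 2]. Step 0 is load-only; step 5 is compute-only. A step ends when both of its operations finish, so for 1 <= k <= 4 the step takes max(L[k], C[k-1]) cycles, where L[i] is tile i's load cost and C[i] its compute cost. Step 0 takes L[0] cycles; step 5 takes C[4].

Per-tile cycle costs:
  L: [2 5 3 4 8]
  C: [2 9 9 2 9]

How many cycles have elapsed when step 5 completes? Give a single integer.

k=0 load=t0/2c comp=- wait=2 total=2
k=1 load=t1/5c comp=t0/2c wait=5 total=7
k=2 load=t2/3c comp=t1/9c wait=9 total=16
k=3 load=t3/4c comp=t2/9c wait=9 total=25
k=4 load=t4/8c comp=t3/2c wait=8 total=33
k=5 load=- comp=t4/9c wait=9 total=42

end_cycle[5] = 42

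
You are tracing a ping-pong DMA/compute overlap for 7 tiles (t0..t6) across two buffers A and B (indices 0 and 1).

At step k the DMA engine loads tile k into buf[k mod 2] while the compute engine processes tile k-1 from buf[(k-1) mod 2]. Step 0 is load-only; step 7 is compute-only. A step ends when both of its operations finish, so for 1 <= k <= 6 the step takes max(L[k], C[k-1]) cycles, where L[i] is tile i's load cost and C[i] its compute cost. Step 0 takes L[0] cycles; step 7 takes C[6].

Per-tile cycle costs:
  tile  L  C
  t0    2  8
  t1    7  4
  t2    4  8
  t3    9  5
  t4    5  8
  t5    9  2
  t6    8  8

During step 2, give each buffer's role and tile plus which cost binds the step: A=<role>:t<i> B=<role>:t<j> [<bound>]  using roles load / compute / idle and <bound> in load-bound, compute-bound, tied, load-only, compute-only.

step 2: A=load:t2 B=compute:t1 [tied]

[0] DMA t0→A (2c) ∥ CU idle ⇒ 2c, clock 2
[1] DMA t1→B (7c) ∥ CU A:t0 (8c) ⇒ 8c, clock 10
[2] DMA t2→A (4c) ∥ CU B:t1 (4c) ⇒ 4c, clock 14
[3] DMA t3→B (9c) ∥ CU A:t2 (8c) ⇒ 9c, clock 23
[4] DMA t4→A (5c) ∥ CU B:t3 (5c) ⇒ 5c, clock 28
[5] DMA t5→B (9c) ∥ CU A:t4 (8c) ⇒ 9c, clock 37
[6] DMA t6→A (8c) ∥ CU B:t5 (2c) ⇒ 8c, clock 45
[7] DMA idle ∥ CU A:t6 (8c) ⇒ 8c, clock 53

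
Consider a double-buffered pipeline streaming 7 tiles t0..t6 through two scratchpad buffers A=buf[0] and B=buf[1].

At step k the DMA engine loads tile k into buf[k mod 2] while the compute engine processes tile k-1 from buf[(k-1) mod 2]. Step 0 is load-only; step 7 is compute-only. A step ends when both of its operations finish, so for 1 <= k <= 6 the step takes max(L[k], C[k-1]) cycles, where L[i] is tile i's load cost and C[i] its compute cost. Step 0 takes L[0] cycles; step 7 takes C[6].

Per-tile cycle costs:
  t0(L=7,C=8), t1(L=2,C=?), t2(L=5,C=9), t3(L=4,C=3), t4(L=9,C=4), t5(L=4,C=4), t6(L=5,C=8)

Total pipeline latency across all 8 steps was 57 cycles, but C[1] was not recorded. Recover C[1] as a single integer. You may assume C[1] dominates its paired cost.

C[1] = 7

step 0 | dur = L[0]=7 = 7
step 1 | dur = max(L[1]=2, C[0]=8) = 8
step 2 | dur = max(L[2]=5, C[1]=?) = C[1]  (unknown; binding)
step 3 | dur = max(L[3]=4, C[2]=9) = 9
step 4 | dur = max(L[4]=9, C[3]=3) = 9
step 5 | dur = max(L[5]=4, C[4]=4) = 4
step 6 | dur = max(L[6]=5, C[5]=4) = 5
step 7 | dur = C[6]=8 = 8
sum of known step durations = 50
dur[2] = total - known = 57 - 50 = 7
C[1] is the binding max in step 2, so C[1] = dur[2] = 7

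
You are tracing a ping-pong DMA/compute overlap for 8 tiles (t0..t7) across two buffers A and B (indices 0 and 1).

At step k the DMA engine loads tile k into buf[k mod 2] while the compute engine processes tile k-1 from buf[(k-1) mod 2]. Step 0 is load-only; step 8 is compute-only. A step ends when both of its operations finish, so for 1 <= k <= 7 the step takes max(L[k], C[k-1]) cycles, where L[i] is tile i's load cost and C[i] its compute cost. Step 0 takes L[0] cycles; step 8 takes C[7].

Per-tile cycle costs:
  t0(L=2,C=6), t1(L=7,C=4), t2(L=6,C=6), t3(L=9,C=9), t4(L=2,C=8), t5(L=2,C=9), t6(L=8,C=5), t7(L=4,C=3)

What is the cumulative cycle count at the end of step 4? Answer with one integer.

end_cycle[4] = 33

step 0: L[0]=2 → dur=2, Σ=2 | A=load:t0 B=idle [load-only]
step 1: L[1]=7 C[0]=6 → dur=7, Σ=9 | A=compute:t0 B=load:t1 [load-bound]
step 2: L[2]=6 C[1]=4 → dur=6, Σ=15 | A=load:t2 B=compute:t1 [load-bound]
step 3: L[3]=9 C[2]=6 → dur=9, Σ=24 | A=compute:t2 B=load:t3 [load-bound]
step 4: L[4]=2 C[3]=9 → dur=9, Σ=33 | A=load:t4 B=compute:t3 [compute-bound]
step 5: L[5]=2 C[4]=8 → dur=8, Σ=41 | A=compute:t4 B=load:t5 [compute-bound]
step 6: L[6]=8 C[5]=9 → dur=9, Σ=50 | A=load:t6 B=compute:t5 [compute-bound]
step 7: L[7]=4 C[6]=5 → dur=5, Σ=55 | A=compute:t6 B=load:t7 [compute-bound]
step 8: C[7]=3 → dur=3, Σ=58 | A=idle B=compute:t7 [compute-only]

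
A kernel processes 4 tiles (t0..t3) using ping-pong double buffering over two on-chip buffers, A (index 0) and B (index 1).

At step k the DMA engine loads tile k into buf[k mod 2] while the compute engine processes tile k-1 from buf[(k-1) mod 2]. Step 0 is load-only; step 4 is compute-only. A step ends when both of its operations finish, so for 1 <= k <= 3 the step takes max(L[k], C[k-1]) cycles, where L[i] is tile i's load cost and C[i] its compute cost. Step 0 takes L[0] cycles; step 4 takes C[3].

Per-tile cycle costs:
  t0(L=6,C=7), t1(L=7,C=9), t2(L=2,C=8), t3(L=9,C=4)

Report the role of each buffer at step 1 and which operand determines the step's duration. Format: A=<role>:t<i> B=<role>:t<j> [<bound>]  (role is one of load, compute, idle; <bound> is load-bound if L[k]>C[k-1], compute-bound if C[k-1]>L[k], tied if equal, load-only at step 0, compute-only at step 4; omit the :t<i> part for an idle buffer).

step 1: A=compute:t0 B=load:t1 [tied]

step 0: L[0]=6 → dur=6, Σ=6 | A=load:t0 B=idle [load-only]
step 1: L[1]=7 C[0]=7 → dur=7, Σ=13 | A=compute:t0 B=load:t1 [tied]
step 2: L[2]=2 C[1]=9 → dur=9, Σ=22 | A=load:t2 B=compute:t1 [compute-bound]
step 3: L[3]=9 C[2]=8 → dur=9, Σ=31 | A=compute:t2 B=load:t3 [load-bound]
step 4: C[3]=4 → dur=4, Σ=35 | A=idle B=compute:t3 [compute-only]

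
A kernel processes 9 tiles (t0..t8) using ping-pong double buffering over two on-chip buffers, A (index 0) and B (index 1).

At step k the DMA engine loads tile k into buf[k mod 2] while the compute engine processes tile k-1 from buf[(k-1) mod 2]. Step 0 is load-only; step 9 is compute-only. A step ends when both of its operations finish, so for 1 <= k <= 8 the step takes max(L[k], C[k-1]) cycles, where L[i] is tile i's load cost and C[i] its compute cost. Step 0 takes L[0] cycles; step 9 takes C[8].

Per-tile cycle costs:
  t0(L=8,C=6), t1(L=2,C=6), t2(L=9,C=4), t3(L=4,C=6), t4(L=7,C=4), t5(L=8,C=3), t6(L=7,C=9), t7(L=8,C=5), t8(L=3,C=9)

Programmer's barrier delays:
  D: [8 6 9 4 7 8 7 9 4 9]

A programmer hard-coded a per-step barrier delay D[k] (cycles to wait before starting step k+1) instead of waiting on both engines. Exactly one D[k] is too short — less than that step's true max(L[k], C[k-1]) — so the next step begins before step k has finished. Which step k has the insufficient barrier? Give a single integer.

k=0 barrier L[0]=8→8c, D[0]=8 ok
k=1 barrier max(L[1]=2,C[0]=6)→6c, D[1]=6 ok
k=2 barrier max(L[2]=9,C[1]=6)→9c, D[2]=9 ok
k=3 barrier max(L[3]=4,C[2]=4)→4c, D[3]=4 ok
k=4 barrier max(L[4]=7,C[3]=6)→7c, D[4]=7 ok
k=5 barrier max(L[5]=8,C[4]=4)→8c, D[5]=8 ok
k=6 barrier max(L[6]=7,C[5]=3)→7c, D[6]=7 ok
k=7 barrier max(L[7]=8,C[6]=9)→9c, D[7]=9 ok
k=8 barrier max(L[8]=3,C[7]=5)→5c, D[8]=4 SHORT
k=9 barrier C[8]=9→9c, D[9]=9 ok

hazard at step 8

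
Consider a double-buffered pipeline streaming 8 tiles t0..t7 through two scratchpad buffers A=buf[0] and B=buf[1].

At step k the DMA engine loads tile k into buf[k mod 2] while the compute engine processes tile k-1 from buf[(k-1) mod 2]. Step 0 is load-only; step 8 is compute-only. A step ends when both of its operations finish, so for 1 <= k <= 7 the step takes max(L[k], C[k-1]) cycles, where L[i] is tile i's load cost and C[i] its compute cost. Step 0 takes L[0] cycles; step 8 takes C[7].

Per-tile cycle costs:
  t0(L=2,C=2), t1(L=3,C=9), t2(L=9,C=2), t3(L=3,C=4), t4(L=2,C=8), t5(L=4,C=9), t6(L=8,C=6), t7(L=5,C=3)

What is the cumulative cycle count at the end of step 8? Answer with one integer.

end_cycle[8] = 47

  0. 2=2c; end=2; A:t0 B:-
  1. max(3,2)=3c; end=5; A:t0 B:t1
  2. max(9,9)=9c; end=14; A:t2 B:t1
  3. max(3,2)=3c; end=17; A:t2 B:t3
  4. max(2,4)=4c; end=21; A:t4 B:t3
  5. max(4,8)=8c; end=29; A:t4 B:t5
  6. max(8,9)=9c; end=38; A:t6 B:t5
  7. max(5,6)=6c; end=44; A:t6 B:t7
  8. 3=3c; end=47; A:t6 B:t7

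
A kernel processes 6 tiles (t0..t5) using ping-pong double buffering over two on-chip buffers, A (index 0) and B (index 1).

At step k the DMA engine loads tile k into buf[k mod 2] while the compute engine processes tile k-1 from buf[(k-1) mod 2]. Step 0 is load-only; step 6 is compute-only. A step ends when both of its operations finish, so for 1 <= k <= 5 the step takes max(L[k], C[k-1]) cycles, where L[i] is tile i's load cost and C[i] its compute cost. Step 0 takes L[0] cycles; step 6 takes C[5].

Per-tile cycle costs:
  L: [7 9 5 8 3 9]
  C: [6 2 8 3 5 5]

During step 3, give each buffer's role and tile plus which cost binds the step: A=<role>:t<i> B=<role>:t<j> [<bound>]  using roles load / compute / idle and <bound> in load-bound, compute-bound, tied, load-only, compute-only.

step 3: A=compute:t2 B=load:t3 [tied]

  0. 7=7c; end=7; A:t0 B:-
  1. max(9,6)=9c; end=16; A:t0 B:t1
  2. max(5,2)=5c; end=21; A:t2 B:t1
  3. max(8,8)=8c; end=29; A:t2 B:t3
  4. max(3,3)=3c; end=32; A:t4 B:t3
  5. max(9,5)=9c; end=41; A:t4 B:t5
  6. 5=5c; end=46; A:t4 B:t5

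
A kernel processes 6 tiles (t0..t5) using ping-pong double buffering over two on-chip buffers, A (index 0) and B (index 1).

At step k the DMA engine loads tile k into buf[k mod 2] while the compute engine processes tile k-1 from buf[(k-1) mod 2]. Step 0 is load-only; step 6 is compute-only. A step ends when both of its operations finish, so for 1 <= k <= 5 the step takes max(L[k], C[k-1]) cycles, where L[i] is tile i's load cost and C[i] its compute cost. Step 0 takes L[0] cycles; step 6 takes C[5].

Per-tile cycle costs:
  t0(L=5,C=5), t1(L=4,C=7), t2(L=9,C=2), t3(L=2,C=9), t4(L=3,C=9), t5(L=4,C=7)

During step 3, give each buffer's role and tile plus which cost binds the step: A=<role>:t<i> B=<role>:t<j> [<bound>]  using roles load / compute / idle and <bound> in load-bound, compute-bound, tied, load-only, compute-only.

step 3: A=compute:t2 B=load:t3 [tied]

step 0: L[0]=5 → dur=5, Σ=5 | A=load:t0 B=idle [load-only]
step 1: L[1]=4 C[0]=5 → dur=5, Σ=10 | A=compute:t0 B=load:t1 [compute-bound]
step 2: L[2]=9 C[1]=7 → dur=9, Σ=19 | A=load:t2 B=compute:t1 [load-bound]
step 3: L[3]=2 C[2]=2 → dur=2, Σ=21 | A=compute:t2 B=load:t3 [tied]
step 4: L[4]=3 C[3]=9 → dur=9, Σ=30 | A=load:t4 B=compute:t3 [compute-bound]
step 5: L[5]=4 C[4]=9 → dur=9, Σ=39 | A=compute:t4 B=load:t5 [compute-bound]
step 6: C[5]=7 → dur=7, Σ=46 | A=idle B=compute:t5 [compute-only]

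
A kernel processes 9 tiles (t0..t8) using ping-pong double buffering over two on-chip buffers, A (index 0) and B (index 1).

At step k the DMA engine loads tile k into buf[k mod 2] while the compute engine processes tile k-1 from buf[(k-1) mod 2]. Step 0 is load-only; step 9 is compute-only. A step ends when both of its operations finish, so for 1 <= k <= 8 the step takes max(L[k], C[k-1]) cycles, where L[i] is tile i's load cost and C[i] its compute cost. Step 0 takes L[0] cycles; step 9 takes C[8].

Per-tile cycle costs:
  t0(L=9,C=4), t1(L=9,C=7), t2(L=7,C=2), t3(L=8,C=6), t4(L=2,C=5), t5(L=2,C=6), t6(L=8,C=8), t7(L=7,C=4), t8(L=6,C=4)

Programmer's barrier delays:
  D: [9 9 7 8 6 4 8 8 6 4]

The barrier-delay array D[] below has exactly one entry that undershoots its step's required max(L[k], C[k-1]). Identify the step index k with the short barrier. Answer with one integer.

hazard at step 5

step 0: need L[0]=9 = 9; D[0]=9 ok
step 1: need max(L[1]=9,C[0]=4) = 9; D[1]=9 ok
step 2: need max(L[2]=7,C[1]=7) = 7; D[2]=7 ok
step 3: need max(L[3]=8,C[2]=2) = 8; D[3]=8 ok
step 4: need max(L[4]=2,C[3]=6) = 6; D[4]=6 ok
step 5: need max(L[5]=2,C[4]=5) = 5; D[5]=4 SHORT
step 6: need max(L[6]=8,C[5]=6) = 8; D[6]=8 ok
step 7: need max(L[7]=7,C[6]=8) = 8; D[7]=8 ok
step 8: need max(L[8]=6,C[7]=4) = 6; D[8]=6 ok
step 9: need C[8]=4 = 4; D[9]=4 ok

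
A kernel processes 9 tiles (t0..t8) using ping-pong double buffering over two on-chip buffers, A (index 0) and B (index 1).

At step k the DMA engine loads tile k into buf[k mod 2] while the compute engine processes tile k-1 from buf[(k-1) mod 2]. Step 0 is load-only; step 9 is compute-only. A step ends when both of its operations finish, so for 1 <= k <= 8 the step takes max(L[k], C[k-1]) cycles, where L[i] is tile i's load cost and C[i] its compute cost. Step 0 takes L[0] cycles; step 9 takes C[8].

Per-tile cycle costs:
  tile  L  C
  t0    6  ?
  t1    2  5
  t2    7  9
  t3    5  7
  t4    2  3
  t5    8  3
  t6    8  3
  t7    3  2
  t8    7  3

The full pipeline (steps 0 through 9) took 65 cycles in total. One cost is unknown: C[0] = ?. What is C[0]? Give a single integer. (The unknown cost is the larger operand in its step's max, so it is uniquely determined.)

C[0] = 7

step 0 | dur = L[0]=6 = 6
step 1 | dur = max(L[1]=2, C[0]=?) = C[0]  (unknown; binding)
step 2 | dur = max(L[2]=7, C[1]=5) = 7
step 3 | dur = max(L[3]=5, C[2]=9) = 9
step 4 | dur = max(L[4]=2, C[3]=7) = 7
step 5 | dur = max(L[5]=8, C[4]=3) = 8
step 6 | dur = max(L[6]=8, C[5]=3) = 8
step 7 | dur = max(L[7]=3, C[6]=3) = 3
step 8 | dur = max(L[8]=7, C[7]=2) = 7
step 9 | dur = C[8]=3 = 3
sum of known step durations = 58
dur[1] = total - known = 65 - 58 = 7
C[0] is the binding max in step 1, so C[0] = dur[1] = 7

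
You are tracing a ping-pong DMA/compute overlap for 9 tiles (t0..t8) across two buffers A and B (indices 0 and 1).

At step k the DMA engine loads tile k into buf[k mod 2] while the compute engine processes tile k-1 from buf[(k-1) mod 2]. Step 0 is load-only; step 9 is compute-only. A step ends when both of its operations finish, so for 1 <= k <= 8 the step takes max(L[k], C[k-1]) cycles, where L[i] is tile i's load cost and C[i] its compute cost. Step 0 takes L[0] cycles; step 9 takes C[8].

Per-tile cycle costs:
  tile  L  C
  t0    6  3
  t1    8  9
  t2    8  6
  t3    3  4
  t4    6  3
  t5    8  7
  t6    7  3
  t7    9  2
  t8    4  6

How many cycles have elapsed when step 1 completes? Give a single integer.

  0. 6=6c; end=6; A:t0 B:-
  1. max(8,3)=8c; end=14; A:t0 B:t1
  2. max(8,9)=9c; end=23; A:t2 B:t1
  3. max(3,6)=6c; end=29; A:t2 B:t3
  4. max(6,4)=6c; end=35; A:t4 B:t3
  5. max(8,3)=8c; end=43; A:t4 B:t5
  6. max(7,7)=7c; end=50; A:t6 B:t5
  7. max(9,3)=9c; end=59; A:t6 B:t7
  8. max(4,2)=4c; end=63; A:t8 B:t7
  9. 6=6c; end=69; A:t8 B:t7

end_cycle[1] = 14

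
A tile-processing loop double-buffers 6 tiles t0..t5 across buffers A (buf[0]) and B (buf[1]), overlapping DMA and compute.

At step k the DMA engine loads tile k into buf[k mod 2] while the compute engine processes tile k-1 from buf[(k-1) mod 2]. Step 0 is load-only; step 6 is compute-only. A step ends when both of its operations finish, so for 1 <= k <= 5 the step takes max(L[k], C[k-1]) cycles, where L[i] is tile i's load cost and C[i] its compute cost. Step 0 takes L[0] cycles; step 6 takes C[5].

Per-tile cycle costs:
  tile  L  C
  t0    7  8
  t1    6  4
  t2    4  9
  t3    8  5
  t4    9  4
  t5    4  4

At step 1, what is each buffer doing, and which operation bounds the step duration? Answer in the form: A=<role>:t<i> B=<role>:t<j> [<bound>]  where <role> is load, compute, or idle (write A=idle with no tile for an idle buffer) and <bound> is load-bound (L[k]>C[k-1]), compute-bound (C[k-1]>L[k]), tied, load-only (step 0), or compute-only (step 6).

step 1: A=compute:t0 B=load:t1 [compute-bound]

[0] DMA t0→A (7c) ∥ CU idle ⇒ 7c, clock 7
[1] DMA t1→B (6c) ∥ CU A:t0 (8c) ⇒ 8c, clock 15
[2] DMA t2→A (4c) ∥ CU B:t1 (4c) ⇒ 4c, clock 19
[3] DMA t3→B (8c) ∥ CU A:t2 (9c) ⇒ 9c, clock 28
[4] DMA t4→A (9c) ∥ CU B:t3 (5c) ⇒ 9c, clock 37
[5] DMA t5→B (4c) ∥ CU A:t4 (4c) ⇒ 4c, clock 41
[6] DMA idle ∥ CU B:t5 (4c) ⇒ 4c, clock 45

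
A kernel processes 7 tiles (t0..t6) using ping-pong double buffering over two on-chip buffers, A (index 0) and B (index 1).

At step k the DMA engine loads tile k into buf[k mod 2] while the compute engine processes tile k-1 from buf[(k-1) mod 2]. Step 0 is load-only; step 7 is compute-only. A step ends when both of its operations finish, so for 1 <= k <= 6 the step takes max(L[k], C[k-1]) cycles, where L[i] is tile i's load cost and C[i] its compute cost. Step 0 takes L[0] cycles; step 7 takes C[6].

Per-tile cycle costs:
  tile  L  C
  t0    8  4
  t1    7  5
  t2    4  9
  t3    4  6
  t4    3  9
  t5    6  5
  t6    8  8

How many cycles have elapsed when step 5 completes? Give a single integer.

step 0: L[0]=8 → dur=8, Σ=8 | A=load:t0 B=idle [load-only]
step 1: L[1]=7 C[0]=4 → dur=7, Σ=15 | A=compute:t0 B=load:t1 [load-bound]
step 2: L[2]=4 C[1]=5 → dur=5, Σ=20 | A=load:t2 B=compute:t1 [compute-bound]
step 3: L[3]=4 C[2]=9 → dur=9, Σ=29 | A=compute:t2 B=load:t3 [compute-bound]
step 4: L[4]=3 C[3]=6 → dur=6, Σ=35 | A=load:t4 B=compute:t3 [compute-bound]
step 5: L[5]=6 C[4]=9 → dur=9, Σ=44 | A=compute:t4 B=load:t5 [compute-bound]
step 6: L[6]=8 C[5]=5 → dur=8, Σ=52 | A=load:t6 B=compute:t5 [load-bound]
step 7: C[6]=8 → dur=8, Σ=60 | A=compute:t6 B=idle [compute-only]

end_cycle[5] = 44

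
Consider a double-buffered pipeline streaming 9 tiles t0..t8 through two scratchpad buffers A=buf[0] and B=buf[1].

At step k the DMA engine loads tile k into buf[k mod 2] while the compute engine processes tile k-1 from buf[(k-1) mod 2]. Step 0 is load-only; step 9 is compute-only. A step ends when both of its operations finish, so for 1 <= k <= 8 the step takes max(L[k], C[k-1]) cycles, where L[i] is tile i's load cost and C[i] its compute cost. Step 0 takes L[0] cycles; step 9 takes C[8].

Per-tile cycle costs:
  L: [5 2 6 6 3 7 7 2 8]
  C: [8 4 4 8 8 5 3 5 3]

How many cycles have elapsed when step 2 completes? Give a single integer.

  0. 5=5c; end=5; A:t0 B:-
  1. max(2,8)=8c; end=13; A:t0 B:t1
  2. max(6,4)=6c; end=19; A:t2 B:t1
  3. max(6,4)=6c; end=25; A:t2 B:t3
  4. max(3,8)=8c; end=33; A:t4 B:t3
  5. max(7,8)=8c; end=41; A:t4 B:t5
  6. max(7,5)=7c; end=48; A:t6 B:t5
  7. max(2,3)=3c; end=51; A:t6 B:t7
  8. max(8,5)=8c; end=59; A:t8 B:t7
  9. 3=3c; end=62; A:t8 B:t7

end_cycle[2] = 19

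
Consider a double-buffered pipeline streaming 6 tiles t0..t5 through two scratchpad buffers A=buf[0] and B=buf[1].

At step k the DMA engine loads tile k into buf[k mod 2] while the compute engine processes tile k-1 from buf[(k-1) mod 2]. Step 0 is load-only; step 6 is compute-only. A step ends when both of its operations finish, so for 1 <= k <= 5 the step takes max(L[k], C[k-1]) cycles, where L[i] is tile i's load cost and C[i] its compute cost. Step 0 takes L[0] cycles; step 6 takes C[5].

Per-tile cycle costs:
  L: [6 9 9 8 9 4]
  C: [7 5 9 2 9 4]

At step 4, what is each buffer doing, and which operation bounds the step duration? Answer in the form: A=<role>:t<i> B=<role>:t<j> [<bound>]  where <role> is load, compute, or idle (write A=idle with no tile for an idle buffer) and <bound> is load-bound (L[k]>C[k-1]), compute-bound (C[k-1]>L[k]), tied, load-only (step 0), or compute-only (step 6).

step 4: A=load:t4 B=compute:t3 [load-bound]

[0] DMA t0→A (6c) ∥ CU idle ⇒ 6c, clock 6
[1] DMA t1→B (9c) ∥ CU A:t0 (7c) ⇒ 9c, clock 15
[2] DMA t2→A (9c) ∥ CU B:t1 (5c) ⇒ 9c, clock 24
[3] DMA t3→B (8c) ∥ CU A:t2 (9c) ⇒ 9c, clock 33
[4] DMA t4→A (9c) ∥ CU B:t3 (2c) ⇒ 9c, clock 42
[5] DMA t5→B (4c) ∥ CU A:t4 (9c) ⇒ 9c, clock 51
[6] DMA idle ∥ CU B:t5 (4c) ⇒ 4c, clock 55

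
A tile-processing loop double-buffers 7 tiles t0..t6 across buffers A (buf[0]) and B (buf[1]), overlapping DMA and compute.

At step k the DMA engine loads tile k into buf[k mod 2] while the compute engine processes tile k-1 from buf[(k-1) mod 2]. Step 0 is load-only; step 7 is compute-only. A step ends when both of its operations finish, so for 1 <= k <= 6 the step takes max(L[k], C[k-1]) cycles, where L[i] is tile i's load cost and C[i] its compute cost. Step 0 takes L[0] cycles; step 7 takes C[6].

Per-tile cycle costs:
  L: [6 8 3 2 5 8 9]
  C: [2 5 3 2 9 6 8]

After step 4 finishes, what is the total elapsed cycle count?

end_cycle[4] = 27

  0. 6=6c; end=6; A:t0 B:-
  1. max(8,2)=8c; end=14; A:t0 B:t1
  2. max(3,5)=5c; end=19; A:t2 B:t1
  3. max(2,3)=3c; end=22; A:t2 B:t3
  4. max(5,2)=5c; end=27; A:t4 B:t3
  5. max(8,9)=9c; end=36; A:t4 B:t5
  6. max(9,6)=9c; end=45; A:t6 B:t5
  7. 8=8c; end=53; A:t6 B:t5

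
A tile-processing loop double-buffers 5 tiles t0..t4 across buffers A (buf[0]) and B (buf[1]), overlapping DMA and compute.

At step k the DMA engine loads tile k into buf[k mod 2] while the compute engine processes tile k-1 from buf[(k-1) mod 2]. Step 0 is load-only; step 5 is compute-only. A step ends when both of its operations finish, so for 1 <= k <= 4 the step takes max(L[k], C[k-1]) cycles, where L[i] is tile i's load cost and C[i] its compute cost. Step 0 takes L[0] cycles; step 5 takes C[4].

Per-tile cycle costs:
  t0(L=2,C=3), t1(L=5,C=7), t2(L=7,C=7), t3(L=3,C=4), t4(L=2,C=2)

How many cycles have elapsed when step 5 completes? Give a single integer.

end_cycle[5] = 27

[0] DMA t0→A (2c) ∥ CU idle ⇒ 2c, clock 2
[1] DMA t1→B (5c) ∥ CU A:t0 (3c) ⇒ 5c, clock 7
[2] DMA t2→A (7c) ∥ CU B:t1 (7c) ⇒ 7c, clock 14
[3] DMA t3→B (3c) ∥ CU A:t2 (7c) ⇒ 7c, clock 21
[4] DMA t4→A (2c) ∥ CU B:t3 (4c) ⇒ 4c, clock 25
[5] DMA idle ∥ CU A:t4 (2c) ⇒ 2c, clock 27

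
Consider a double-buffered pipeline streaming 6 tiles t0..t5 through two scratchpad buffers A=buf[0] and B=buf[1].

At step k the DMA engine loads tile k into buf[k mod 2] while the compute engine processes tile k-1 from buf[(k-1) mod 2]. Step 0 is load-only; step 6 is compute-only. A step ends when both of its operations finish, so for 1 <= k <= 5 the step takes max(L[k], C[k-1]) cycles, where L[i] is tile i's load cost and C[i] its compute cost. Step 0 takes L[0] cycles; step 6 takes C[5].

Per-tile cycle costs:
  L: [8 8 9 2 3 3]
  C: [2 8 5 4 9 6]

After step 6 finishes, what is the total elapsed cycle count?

end_cycle[6] = 49

[0] DMA t0→A (8c) ∥ CU idle ⇒ 8c, clock 8
[1] DMA t1→B (8c) ∥ CU A:t0 (2c) ⇒ 8c, clock 16
[2] DMA t2→A (9c) ∥ CU B:t1 (8c) ⇒ 9c, clock 25
[3] DMA t3→B (2c) ∥ CU A:t2 (5c) ⇒ 5c, clock 30
[4] DMA t4→A (3c) ∥ CU B:t3 (4c) ⇒ 4c, clock 34
[5] DMA t5→B (3c) ∥ CU A:t4 (9c) ⇒ 9c, clock 43
[6] DMA idle ∥ CU B:t5 (6c) ⇒ 6c, clock 49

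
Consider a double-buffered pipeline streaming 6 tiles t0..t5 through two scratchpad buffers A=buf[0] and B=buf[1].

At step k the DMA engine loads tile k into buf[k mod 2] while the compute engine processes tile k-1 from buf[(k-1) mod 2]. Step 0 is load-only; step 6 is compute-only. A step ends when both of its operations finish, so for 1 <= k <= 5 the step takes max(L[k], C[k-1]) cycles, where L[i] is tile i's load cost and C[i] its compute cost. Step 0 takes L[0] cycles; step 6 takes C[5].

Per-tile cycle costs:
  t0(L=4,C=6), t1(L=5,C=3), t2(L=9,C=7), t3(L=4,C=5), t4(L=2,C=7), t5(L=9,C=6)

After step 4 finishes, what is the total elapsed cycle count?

end_cycle[4] = 31

[0] DMA t0→A (4c) ∥ CU idle ⇒ 4c, clock 4
[1] DMA t1→B (5c) ∥ CU A:t0 (6c) ⇒ 6c, clock 10
[2] DMA t2→A (9c) ∥ CU B:t1 (3c) ⇒ 9c, clock 19
[3] DMA t3→B (4c) ∥ CU A:t2 (7c) ⇒ 7c, clock 26
[4] DMA t4→A (2c) ∥ CU B:t3 (5c) ⇒ 5c, clock 31
[5] DMA t5→B (9c) ∥ CU A:t4 (7c) ⇒ 9c, clock 40
[6] DMA idle ∥ CU B:t5 (6c) ⇒ 6c, clock 46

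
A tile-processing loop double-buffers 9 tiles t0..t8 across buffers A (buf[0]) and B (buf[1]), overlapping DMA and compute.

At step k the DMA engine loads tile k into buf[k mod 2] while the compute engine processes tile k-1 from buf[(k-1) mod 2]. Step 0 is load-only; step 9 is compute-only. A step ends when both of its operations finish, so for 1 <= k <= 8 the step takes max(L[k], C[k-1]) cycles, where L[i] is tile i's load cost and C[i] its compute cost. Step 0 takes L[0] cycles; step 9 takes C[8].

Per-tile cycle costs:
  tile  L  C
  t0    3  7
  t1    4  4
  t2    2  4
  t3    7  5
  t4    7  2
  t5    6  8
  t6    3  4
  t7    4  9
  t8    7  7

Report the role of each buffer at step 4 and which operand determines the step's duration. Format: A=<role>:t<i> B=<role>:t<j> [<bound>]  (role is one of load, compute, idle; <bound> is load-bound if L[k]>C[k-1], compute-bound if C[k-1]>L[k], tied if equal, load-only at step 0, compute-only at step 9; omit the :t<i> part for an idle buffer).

k=0 load=t0/3c comp=- wait=3 total=3
k=1 load=t1/4c comp=t0/7c wait=7 total=10
k=2 load=t2/2c comp=t1/4c wait=4 total=14
k=3 load=t3/7c comp=t2/4c wait=7 total=21
k=4 load=t4/7c comp=t3/5c wait=7 total=28
k=5 load=t5/6c comp=t4/2c wait=6 total=34
k=6 load=t6/3c comp=t5/8c wait=8 total=42
k=7 load=t7/4c comp=t6/4c wait=4 total=46
k=8 load=t8/7c comp=t7/9c wait=9 total=55
k=9 load=- comp=t8/7c wait=7 total=62

step 4: A=load:t4 B=compute:t3 [load-bound]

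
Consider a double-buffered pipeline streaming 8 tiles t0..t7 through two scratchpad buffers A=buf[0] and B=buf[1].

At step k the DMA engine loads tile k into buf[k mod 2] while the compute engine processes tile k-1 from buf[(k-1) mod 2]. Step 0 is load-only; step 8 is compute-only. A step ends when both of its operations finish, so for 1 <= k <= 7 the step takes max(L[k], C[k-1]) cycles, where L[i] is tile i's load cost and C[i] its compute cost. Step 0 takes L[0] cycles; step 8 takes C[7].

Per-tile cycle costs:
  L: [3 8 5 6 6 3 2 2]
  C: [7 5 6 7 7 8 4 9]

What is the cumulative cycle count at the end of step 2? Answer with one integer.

  0. 3=3c; end=3; A:t0 B:-
  1. max(8,7)=8c; end=11; A:t0 B:t1
  2. max(5,5)=5c; end=16; A:t2 B:t1
  3. max(6,6)=6c; end=22; A:t2 B:t3
  4. max(6,7)=7c; end=29; A:t4 B:t3
  5. max(3,7)=7c; end=36; A:t4 B:t5
  6. max(2,8)=8c; end=44; A:t6 B:t5
  7. max(2,4)=4c; end=48; A:t6 B:t7
  8. 9=9c; end=57; A:t6 B:t7

end_cycle[2] = 16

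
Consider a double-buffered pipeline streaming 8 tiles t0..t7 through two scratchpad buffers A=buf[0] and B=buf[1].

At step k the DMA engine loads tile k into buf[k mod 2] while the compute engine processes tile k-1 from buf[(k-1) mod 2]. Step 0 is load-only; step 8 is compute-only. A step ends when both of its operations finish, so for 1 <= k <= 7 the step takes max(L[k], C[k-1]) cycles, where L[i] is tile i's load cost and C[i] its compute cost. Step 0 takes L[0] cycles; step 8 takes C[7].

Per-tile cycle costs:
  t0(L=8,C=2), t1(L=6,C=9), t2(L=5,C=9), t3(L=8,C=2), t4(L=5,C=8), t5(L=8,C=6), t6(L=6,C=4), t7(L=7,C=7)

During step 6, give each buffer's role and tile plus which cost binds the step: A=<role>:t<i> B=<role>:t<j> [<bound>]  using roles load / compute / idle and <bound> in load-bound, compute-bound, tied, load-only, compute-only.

step 6: A=load:t6 B=compute:t5 [tied]

[0] DMA t0→A (8c) ∥ CU idle ⇒ 8c, clock 8
[1] DMA t1→B (6c) ∥ CU A:t0 (2c) ⇒ 6c, clock 14
[2] DMA t2→A (5c) ∥ CU B:t1 (9c) ⇒ 9c, clock 23
[3] DMA t3→B (8c) ∥ CU A:t2 (9c) ⇒ 9c, clock 32
[4] DMA t4→A (5c) ∥ CU B:t3 (2c) ⇒ 5c, clock 37
[5] DMA t5→B (8c) ∥ CU A:t4 (8c) ⇒ 8c, clock 45
[6] DMA t6→A (6c) ∥ CU B:t5 (6c) ⇒ 6c, clock 51
[7] DMA t7→B (7c) ∥ CU A:t6 (4c) ⇒ 7c, clock 58
[8] DMA idle ∥ CU B:t7 (7c) ⇒ 7c, clock 65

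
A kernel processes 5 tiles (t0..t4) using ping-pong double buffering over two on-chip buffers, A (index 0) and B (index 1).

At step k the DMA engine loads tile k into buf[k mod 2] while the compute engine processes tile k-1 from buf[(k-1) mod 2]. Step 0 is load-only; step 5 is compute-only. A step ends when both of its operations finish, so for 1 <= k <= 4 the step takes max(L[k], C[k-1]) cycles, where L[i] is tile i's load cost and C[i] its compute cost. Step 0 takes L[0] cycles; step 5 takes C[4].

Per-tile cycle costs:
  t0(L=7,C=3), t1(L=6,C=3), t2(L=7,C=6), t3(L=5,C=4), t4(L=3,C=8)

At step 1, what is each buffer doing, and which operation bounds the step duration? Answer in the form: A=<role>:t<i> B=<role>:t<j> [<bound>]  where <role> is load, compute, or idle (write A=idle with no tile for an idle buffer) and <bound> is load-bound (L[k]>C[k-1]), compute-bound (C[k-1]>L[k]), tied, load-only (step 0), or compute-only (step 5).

step 1: A=compute:t0 B=load:t1 [load-bound]

step 0: L[0]=7 → dur=7, Σ=7 | A=load:t0 B=idle [load-only]
step 1: L[1]=6 C[0]=3 → dur=6, Σ=13 | A=compute:t0 B=load:t1 [load-bound]
step 2: L[2]=7 C[1]=3 → dur=7, Σ=20 | A=load:t2 B=compute:t1 [load-bound]
step 3: L[3]=5 C[2]=6 → dur=6, Σ=26 | A=compute:t2 B=load:t3 [compute-bound]
step 4: L[4]=3 C[3]=4 → dur=4, Σ=30 | A=load:t4 B=compute:t3 [compute-bound]
step 5: C[4]=8 → dur=8, Σ=38 | A=compute:t4 B=idle [compute-only]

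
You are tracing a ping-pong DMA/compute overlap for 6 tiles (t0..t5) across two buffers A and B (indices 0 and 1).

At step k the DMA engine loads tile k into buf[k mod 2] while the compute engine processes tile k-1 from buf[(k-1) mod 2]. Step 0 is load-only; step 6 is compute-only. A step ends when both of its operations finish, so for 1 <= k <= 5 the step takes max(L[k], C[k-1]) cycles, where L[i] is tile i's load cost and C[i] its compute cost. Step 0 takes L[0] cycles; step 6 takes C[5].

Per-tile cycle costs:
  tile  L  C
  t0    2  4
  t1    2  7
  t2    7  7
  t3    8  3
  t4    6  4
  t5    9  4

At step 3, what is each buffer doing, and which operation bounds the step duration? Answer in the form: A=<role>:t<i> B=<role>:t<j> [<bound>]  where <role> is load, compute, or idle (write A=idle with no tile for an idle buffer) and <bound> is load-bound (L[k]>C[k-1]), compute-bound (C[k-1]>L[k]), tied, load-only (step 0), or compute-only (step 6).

  0. 2=2c; end=2; A:t0 B:-
  1. max(2,4)=4c; end=6; A:t0 B:t1
  2. max(7,7)=7c; end=13; A:t2 B:t1
  3. max(8,7)=8c; end=21; A:t2 B:t3
  4. max(6,3)=6c; end=27; A:t4 B:t3
  5. max(9,4)=9c; end=36; A:t4 B:t5
  6. 4=4c; end=40; A:t4 B:t5

step 3: A=compute:t2 B=load:t3 [load-bound]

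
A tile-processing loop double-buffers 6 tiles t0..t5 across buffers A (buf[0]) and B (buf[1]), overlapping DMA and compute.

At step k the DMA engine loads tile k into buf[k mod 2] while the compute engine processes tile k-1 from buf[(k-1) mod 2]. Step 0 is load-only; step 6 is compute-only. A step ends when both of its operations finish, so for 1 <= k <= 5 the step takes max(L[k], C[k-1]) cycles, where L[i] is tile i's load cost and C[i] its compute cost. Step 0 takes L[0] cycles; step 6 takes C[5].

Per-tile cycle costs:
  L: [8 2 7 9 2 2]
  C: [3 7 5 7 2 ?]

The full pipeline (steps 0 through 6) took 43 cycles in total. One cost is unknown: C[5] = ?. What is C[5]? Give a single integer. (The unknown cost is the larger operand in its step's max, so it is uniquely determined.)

step 0 | dur = L[0]=8 = 8
step 1 | dur = max(L[1]=2, C[0]=3) = 3
step 2 | dur = max(L[2]=7, C[1]=7) = 7
step 3 | dur = max(L[3]=9, C[2]=5) = 9
step 4 | dur = max(L[4]=2, C[3]=7) = 7
step 5 | dur = max(L[5]=2, C[4]=2) = 2
step 6 | dur = C[5]=? = C[5]  (unknown; binding)
sum of known step durations = 36
dur[6] = total - known = 43 - 36 = 7
C[5] is the binding max in step 6, so C[5] = dur[6] = 7

C[5] = 7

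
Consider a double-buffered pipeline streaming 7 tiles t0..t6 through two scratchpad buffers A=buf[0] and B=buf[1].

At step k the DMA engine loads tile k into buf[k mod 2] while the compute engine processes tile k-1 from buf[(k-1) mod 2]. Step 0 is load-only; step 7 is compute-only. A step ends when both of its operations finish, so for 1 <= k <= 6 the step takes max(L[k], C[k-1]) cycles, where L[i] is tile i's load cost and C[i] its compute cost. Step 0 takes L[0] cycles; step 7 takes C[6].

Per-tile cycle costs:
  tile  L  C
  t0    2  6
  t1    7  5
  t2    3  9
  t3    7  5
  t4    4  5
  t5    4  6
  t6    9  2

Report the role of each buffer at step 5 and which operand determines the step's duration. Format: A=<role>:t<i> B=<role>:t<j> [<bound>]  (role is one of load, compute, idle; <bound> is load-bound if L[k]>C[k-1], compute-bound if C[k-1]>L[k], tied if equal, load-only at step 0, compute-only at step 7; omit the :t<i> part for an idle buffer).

[0] DMA t0→A (2c) ∥ CU idle ⇒ 2c, clock 2
[1] DMA t1→B (7c) ∥ CU A:t0 (6c) ⇒ 7c, clock 9
[2] DMA t2→A (3c) ∥ CU B:t1 (5c) ⇒ 5c, clock 14
[3] DMA t3→B (7c) ∥ CU A:t2 (9c) ⇒ 9c, clock 23
[4] DMA t4→A (4c) ∥ CU B:t3 (5c) ⇒ 5c, clock 28
[5] DMA t5→B (4c) ∥ CU A:t4 (5c) ⇒ 5c, clock 33
[6] DMA t6→A (9c) ∥ CU B:t5 (6c) ⇒ 9c, clock 42
[7] DMA idle ∥ CU A:t6 (2c) ⇒ 2c, clock 44

step 5: A=compute:t4 B=load:t5 [compute-bound]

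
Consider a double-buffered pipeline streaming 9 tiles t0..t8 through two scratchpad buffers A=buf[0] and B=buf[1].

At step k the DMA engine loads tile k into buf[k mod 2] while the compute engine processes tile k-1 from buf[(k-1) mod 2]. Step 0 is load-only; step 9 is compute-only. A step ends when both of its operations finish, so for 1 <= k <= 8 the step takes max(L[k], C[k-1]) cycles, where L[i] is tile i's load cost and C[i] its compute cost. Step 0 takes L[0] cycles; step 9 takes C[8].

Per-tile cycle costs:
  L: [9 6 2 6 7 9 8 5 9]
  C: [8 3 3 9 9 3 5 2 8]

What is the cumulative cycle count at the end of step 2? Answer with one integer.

  0. 9=9c; end=9; A:t0 B:-
  1. max(6,8)=8c; end=17; A:t0 B:t1
  2. max(2,3)=3c; end=20; A:t2 B:t1
  3. max(6,3)=6c; end=26; A:t2 B:t3
  4. max(7,9)=9c; end=35; A:t4 B:t3
  5. max(9,9)=9c; end=44; A:t4 B:t5
  6. max(8,3)=8c; end=52; A:t6 B:t5
  7. max(5,5)=5c; end=57; A:t6 B:t7
  8. max(9,2)=9c; end=66; A:t8 B:t7
  9. 8=8c; end=74; A:t8 B:t7

end_cycle[2] = 20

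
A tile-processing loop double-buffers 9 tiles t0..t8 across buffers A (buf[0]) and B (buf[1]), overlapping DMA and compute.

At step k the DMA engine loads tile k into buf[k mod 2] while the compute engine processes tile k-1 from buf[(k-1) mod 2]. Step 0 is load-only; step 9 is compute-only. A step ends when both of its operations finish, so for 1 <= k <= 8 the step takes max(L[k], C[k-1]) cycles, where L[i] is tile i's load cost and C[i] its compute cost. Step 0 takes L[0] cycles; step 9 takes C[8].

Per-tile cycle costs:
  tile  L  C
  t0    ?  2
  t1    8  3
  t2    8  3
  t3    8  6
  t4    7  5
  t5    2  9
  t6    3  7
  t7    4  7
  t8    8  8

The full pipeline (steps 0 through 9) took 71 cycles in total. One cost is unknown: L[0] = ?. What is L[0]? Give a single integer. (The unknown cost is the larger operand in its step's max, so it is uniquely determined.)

L[0] = 3

step 0 = dur = L[0]=? = L[0]  (unknown; binding)
step 1 = dur = max(L[1]=8, C[0]=2) = 8
step 2 = dur = max(L[2]=8, C[1]=3) = 8
step 3 = dur = max(L[3]=8, C[2]=3) = 8
step 4 = dur = max(L[4]=7, C[3]=6) = 7
step 5 = dur = max(L[5]=2, C[4]=5) = 5
step 6 = dur = max(L[6]=3, C[5]=9) = 9
step 7 = dur = max(L[7]=4, C[6]=7) = 7
step 8 = dur = max(L[8]=8, C[7]=7) = 8
step 9 = dur = C[8]=8 = 8
sum of known step durations = 68
dur[0] = total - known = 71 - 68 = 3
L[0] is the binding max in step 0, so L[0] = dur[0] = 3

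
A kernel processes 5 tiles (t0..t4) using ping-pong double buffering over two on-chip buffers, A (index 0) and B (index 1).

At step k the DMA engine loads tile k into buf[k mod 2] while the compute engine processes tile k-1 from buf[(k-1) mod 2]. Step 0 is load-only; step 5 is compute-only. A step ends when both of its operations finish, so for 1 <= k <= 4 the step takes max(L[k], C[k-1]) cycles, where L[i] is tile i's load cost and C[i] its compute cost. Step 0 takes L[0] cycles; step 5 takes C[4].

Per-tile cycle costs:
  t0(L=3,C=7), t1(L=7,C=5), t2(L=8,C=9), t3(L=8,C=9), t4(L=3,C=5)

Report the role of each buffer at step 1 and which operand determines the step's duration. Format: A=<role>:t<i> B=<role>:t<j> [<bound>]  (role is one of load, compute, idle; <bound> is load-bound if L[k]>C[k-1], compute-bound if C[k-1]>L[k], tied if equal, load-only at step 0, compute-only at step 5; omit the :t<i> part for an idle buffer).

step 1: A=compute:t0 B=load:t1 [tied]

step 0: L[0]=3 → dur=3, Σ=3 | A=load:t0 B=idle [load-only]
step 1: L[1]=7 C[0]=7 → dur=7, Σ=10 | A=compute:t0 B=load:t1 [tied]
step 2: L[2]=8 C[1]=5 → dur=8, Σ=18 | A=load:t2 B=compute:t1 [load-bound]
step 3: L[3]=8 C[2]=9 → dur=9, Σ=27 | A=compute:t2 B=load:t3 [compute-bound]
step 4: L[4]=3 C[3]=9 → dur=9, Σ=36 | A=load:t4 B=compute:t3 [compute-bound]
step 5: C[4]=5 → dur=5, Σ=41 | A=compute:t4 B=idle [compute-only]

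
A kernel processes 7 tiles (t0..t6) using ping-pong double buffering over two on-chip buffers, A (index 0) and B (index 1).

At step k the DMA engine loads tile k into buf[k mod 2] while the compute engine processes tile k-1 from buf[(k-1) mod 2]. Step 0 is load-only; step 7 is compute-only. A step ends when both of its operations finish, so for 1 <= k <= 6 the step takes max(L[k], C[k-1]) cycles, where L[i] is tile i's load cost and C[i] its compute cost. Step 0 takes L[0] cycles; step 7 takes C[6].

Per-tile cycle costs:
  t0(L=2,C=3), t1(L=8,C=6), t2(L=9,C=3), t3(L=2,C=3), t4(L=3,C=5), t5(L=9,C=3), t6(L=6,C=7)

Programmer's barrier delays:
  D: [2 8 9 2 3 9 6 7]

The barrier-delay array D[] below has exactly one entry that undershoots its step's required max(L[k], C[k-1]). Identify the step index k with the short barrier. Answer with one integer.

k=0 barrier L[0]=2→2c, D[0]=2 ok
k=1 barrier max(L[1]=8,C[0]=3)→8c, D[1]=8 ok
k=2 barrier max(L[2]=9,C[1]=6)→9c, D[2]=9 ok
k=3 barrier max(L[3]=2,C[2]=3)→3c, D[3]=2 SHORT
k=4 barrier max(L[4]=3,C[3]=3)→3c, D[4]=3 ok
k=5 barrier max(L[5]=9,C[4]=5)→9c, D[5]=9 ok
k=6 barrier max(L[6]=6,C[5]=3)→6c, D[6]=6 ok
k=7 barrier C[6]=7→7c, D[7]=7 ok

hazard at step 3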